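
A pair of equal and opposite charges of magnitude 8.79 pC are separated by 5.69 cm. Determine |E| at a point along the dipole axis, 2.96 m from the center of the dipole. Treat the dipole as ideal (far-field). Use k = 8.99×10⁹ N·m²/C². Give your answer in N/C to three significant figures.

E ≈ 3.47×10⁻⁴ N/C

Dipole moment p = qd = (8.79×10⁻¹² C)(0.0569 m) = 5.002×10⁻¹³ C·m.
On the dipole axis E = 2kp/r³.
E = 2·(8.99×10⁹)(5.002×10⁻¹³) / (2.96)³ = 3.468×10⁻⁴ N/C.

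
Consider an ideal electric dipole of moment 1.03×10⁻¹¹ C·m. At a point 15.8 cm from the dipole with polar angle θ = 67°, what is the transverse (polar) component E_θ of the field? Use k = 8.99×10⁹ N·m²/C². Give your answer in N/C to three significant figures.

E_θ ≈ 21.6 N/C

For a dipole, E_θ = (kp sinθ)/r³.
kp/r³ = (8.99×10⁹)(1.03×10⁻¹¹)/(0.158)³ = 23.48 N/C.
E_θ = 23.48·sin67° = 21.61 N/C.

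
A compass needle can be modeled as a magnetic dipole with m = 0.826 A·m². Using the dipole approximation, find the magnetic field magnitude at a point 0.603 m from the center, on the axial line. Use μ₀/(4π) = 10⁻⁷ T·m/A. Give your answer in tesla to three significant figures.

On axis B = (μ₀/4π)·2m/r³.
B = 2·(10⁻⁷)·(0.826) / (0.603)³ = 7.535×10⁻⁷ T.

B ≈ 7.53×10⁻⁷ T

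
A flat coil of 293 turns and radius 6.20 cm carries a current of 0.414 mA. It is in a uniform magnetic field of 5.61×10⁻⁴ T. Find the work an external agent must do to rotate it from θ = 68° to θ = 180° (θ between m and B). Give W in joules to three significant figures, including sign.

W ≈ 1.13×10⁻⁶ J

m = NIA = NIπa² = 293·(4.14×10⁻⁴)·π·(0.0620)² = 0.001465 A·m².
W_ext = ΔU = −mB cosθ₂ + mB cosθ₁ = mB(cosθ₁ − cosθ₂).
W = (0.001465)(5.61×10⁻⁴)·(cos68° − cos180°) = (8.219×10⁻⁷)·(+1.3746) = 1.130×10⁻⁶ J.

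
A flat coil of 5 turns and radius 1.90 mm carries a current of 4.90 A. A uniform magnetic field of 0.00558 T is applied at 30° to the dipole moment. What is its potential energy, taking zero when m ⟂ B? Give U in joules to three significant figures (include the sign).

U ≈ -1.34×10⁻⁶ J

m = NIA = NIπa² = 5·(4.90)·π·(0.00190)² = 2.779×10⁻⁴ A·m².
U = −m·B = −mB cosθ.
U = −(2.779×10⁻⁴)(0.00558)·cos30° = -1.343×10⁻⁶ J.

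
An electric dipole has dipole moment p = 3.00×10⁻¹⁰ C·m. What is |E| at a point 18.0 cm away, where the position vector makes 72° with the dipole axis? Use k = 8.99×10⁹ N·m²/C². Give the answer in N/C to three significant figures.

E ≈ 525 N/C

At angle θ the dipole field magnitude is E = (kp/r³)·√(1 + 3cos²θ).
kp/r³ = (8.99×10⁹)(3.00×10⁻¹⁰) / (0.180)³ = 462.4 N/C.
√(1 + 3cos²72°) = √(1 + 3·0.0955) = √1.2865 ≈ 1.1342.
E ≈ 462.4 × 1.134 = 524.5 N/C.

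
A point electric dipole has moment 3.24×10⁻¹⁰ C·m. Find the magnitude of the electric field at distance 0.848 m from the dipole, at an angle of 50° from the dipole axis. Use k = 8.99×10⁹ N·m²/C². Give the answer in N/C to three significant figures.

E ≈ 7.15 N/C

At angle θ the dipole field magnitude is E = (kp/r³)·√(1 + 3cos²θ).
kp/r³ = (8.99×10⁹)(3.24×10⁻¹⁰) / (0.848)³ = 4.777 N/C.
√(1 + 3cos²50°) = √(1 + 3·0.4132) = √2.2395 ≈ 1.4965.
E ≈ 4.777 × 1.497 = 7.148 N/C.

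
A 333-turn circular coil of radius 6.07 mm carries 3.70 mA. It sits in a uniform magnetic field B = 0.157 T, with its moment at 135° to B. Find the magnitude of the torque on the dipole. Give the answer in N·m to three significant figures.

τ ≈ 1.58×10⁻⁵ N·m

m = NIA = NIπa² = 333·(0.00370)·π·(0.00607)² = 1.426×10⁻⁴ A·m².
Torque on a magnetic dipole: τ = mB sinθ.
τ = (1.426×10⁻⁴)(0.157)·sin135° = 1.583×10⁻⁵ N·m.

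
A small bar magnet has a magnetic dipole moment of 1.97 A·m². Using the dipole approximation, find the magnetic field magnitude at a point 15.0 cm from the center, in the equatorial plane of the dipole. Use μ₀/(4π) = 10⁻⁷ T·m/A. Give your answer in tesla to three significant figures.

In the equatorial plane B = (μ₀/4π)·m/r³ (half the axial value).
B = (10⁻⁷)·(1.97) / (0.150)³ = 5.837×10⁻⁵ T.

B ≈ 5.84×10⁻⁵ T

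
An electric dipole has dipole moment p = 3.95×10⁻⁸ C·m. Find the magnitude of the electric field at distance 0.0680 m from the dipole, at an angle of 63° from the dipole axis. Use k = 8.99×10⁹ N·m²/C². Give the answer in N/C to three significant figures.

At angle θ the dipole field magnitude is E = (kp/r³)·√(1 + 3cos²θ).
kp/r³ = (8.99×10⁹)(3.95×10⁻⁸) / (0.0680)³ = 1.129×10⁶ N/C.
√(1 + 3cos²63°) = √(1 + 3·0.2061) = √1.6183 ≈ 1.2721.
E ≈ 1.129×10⁶ × 1.272 = 1.437×10⁶ N/C.

E ≈ 1.44×10⁶ N/C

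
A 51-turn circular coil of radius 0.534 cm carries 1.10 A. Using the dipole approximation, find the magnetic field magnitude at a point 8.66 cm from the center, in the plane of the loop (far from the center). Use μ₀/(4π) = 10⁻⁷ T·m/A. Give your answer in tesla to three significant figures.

m = NIA = NIπa² = 51·(1.10)·π·(0.00534)² = 0.005026 A·m².
In the equatorial plane B = (μ₀/4π)·m/r³ (half the axial value).
B = (10⁻⁷)·(0.005026) / (0.0866)³ = 7.739×10⁻⁷ T.

B ≈ 7.74×10⁻⁷ T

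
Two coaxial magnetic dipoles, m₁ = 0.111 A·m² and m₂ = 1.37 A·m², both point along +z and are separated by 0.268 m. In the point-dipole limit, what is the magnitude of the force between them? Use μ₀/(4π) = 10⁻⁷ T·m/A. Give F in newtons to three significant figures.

On-axis B of dipole 1: B = (μ₀/4π)·2m₁/r³. Force on dipole 2: F = m₂·dB/dr.
dB/dr = −(μ₀/4π)·6m₁/r⁴, so |F| = (μ₀/4π)·6m₁m₂/r⁴.
F = 6(10⁻⁷)(0.111)(1.37)/(0.268)⁴ = 1.769×10⁻⁵ N.

F ≈ 1.77×10⁻⁵ N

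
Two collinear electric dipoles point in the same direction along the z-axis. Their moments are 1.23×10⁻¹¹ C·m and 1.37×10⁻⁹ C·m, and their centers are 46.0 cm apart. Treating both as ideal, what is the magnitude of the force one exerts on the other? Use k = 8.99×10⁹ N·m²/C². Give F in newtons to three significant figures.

F ≈ 2.03×10⁻⁸ N

On-axis field of dipole 1 at distance r: E = 2kp₁/r³. Force on dipole 2 is F = p₂·dE/dr (gradient along axis).
dE/dr = −6kp₁/r⁴, so |F| = 6kp₁p₂/r⁴ (attractive for aligned moments).
F = 6(8.99×10⁹)(1.23×10⁻¹¹)(1.37×10⁻⁹)/(0.460)⁴ = 2.030×10⁻⁸ N.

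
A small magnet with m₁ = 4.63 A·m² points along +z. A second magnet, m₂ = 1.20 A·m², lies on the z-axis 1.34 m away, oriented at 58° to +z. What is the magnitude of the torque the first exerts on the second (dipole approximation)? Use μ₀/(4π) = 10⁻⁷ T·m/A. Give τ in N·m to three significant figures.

Dipole B is on the axis of dipole A, so B₁ there is axial: B₁ = (μ₀/4π)·2m₁/r³ along +z.
B₁ = 2(10⁻⁷)(4.63)/(1.34)³ = 3.849×10⁻⁷ T.
τ = m₂ B₁ sinθ.
τ = (1.20)(3.849×10⁻⁷)·sin58° = 3.917×10⁻⁷ N·m.

τ ≈ 3.92×10⁻⁷ N·m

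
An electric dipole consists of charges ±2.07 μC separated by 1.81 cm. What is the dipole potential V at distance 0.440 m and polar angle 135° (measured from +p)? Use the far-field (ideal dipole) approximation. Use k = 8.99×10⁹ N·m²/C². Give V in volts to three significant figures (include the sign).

Dipole moment p = qd = (2.07×10⁻⁶ C)(0.0181 m) = 3.747×10⁻⁸ C·m.
The dipole potential is V = kp cosθ / r².
V = (8.99×10⁹)(3.747×10⁻⁸)·cos135° / (0.440)² = -1230 V.

V ≈ -1230 V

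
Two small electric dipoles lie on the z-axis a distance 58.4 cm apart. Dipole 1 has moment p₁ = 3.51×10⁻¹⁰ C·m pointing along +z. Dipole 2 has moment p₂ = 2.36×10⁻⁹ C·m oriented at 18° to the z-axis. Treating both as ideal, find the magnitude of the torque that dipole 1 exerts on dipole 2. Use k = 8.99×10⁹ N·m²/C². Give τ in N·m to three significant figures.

The second dipole sits on the axis of the first, so the field there is axial: E₁ = 2kp₁/r³ along +z.
E₁ = 2(8.99×10⁹)(3.51×10⁻¹⁰)/(0.584)³ = 31.69 N/C.
Torque on the second dipole: τ = p₂ E₁ sinθ.
τ = (2.36×10⁻⁹)(31.69)·sin18° = 2.311×10⁻⁸ N·m.

τ ≈ 2.31×10⁻⁸ N·m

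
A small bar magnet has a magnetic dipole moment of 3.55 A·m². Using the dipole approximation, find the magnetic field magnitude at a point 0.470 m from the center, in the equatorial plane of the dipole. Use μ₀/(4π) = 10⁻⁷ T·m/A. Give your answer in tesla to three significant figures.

B ≈ 3.42×10⁻⁶ T

In the equatorial plane B = (μ₀/4π)·m/r³ (half the axial value).
B = (10⁻⁷)·(3.55) / (0.470)³ = 3.419×10⁻⁶ T.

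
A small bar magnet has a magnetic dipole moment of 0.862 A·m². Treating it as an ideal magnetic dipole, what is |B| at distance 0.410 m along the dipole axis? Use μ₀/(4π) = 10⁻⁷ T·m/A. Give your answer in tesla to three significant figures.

B ≈ 2.50×10⁻⁶ T

On axis B = (μ₀/4π)·2m/r³.
B = 2·(10⁻⁷)·(0.862) / (0.410)³ = 2.501×10⁻⁶ T.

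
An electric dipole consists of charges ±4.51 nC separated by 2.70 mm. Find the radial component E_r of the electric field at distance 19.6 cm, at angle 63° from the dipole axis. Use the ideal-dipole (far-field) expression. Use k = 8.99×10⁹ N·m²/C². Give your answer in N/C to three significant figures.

Dipole moment p = qd = (4.51×10⁻⁹ C)(0.00270 m) = 1.218×10⁻¹¹ C·m.
For a dipole, E_r = (2kp cosθ)/r³.
kp/r³ = (8.99×10⁹)(1.218×10⁻¹¹)/(0.196)³ = 14.54 N/C.
E_r = 2·14.54·cos63° = 13.20 N/C.

E_r ≈ 13.2 N/C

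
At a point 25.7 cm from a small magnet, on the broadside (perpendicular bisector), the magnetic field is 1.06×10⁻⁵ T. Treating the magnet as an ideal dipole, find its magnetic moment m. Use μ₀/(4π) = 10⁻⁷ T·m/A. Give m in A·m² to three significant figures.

In the equatorial plane B = (μ₀/4π)·m/r³, so m = Br³·4π/(μ₀).
m = (1.06×10⁻⁵)·(0.257)³ / (10⁻⁷) = 1.799 A·m².

m ≈ 1.80 A·m²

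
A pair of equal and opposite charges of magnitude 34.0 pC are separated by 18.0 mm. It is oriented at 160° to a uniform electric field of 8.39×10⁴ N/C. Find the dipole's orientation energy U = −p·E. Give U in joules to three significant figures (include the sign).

U ≈ 4.83×10⁻⁸ J

Dipole moment p = qd = (3.40×10⁻¹¹ C)(0.0180 m) = 6.12×10⁻¹³ C·m.
U = −p·E = −pE cosθ.
U = −(6.12×10⁻¹³)(8.39×10⁴)·cos160° = 4.825×10⁻⁸ J.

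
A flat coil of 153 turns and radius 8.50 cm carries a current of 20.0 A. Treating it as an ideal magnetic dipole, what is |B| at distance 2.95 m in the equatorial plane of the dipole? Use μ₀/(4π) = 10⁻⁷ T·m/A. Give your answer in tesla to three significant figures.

m = NIA = NIπa² = 153·(20.0)·π·(0.0850)² = 69.46 A·m².
In the equatorial plane B = (μ₀/4π)·m/r³ (half the axial value).
B = (10⁻⁷)·(69.46) / (2.95)³ = 2.706×10⁻⁷ T.

B ≈ 2.71×10⁻⁷ T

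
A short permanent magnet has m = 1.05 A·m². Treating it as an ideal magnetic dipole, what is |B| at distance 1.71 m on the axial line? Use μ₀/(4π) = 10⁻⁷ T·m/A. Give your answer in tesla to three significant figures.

B ≈ 4.20×10⁻⁸ T

On axis B = (μ₀/4π)·2m/r³.
B = 2·(10⁻⁷)·(1.05) / (1.71)³ = 4.200×10⁻⁸ T.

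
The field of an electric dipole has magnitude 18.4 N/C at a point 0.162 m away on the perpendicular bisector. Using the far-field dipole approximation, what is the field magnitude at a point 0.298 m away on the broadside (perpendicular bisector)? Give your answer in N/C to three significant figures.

Dipole fields scale as 1/r³ in the far field; the geometry is the same at both points.
E₂ = E₁ · (r₁/r₂)³ = 18.4 · (0.162/0.298)³.
(r₁/r₂)³ = (0.5436)³ = 0.1607.
E₂ ≈ 2.956 N/C.

E ≈ 2.96 N/C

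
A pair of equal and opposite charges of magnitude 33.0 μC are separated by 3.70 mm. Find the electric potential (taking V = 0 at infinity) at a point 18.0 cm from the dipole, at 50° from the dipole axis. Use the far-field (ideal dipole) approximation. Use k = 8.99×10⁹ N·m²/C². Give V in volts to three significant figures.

V ≈ 2.18×10⁴ V

Dipole moment p = qd = (3.30×10⁻⁵ C)(0.00370 m) = 1.221×10⁻⁷ C·m.
The dipole potential is V = kp cosθ / r².
V = (8.99×10⁹)(1.221×10⁻⁷)·cos50° / (0.180)² = 2.178×10⁴ V.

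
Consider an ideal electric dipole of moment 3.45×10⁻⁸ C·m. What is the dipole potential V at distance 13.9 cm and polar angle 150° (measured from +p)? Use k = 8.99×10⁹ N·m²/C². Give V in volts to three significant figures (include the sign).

V ≈ -1.39×10⁴ V

The dipole potential is V = kp cosθ / r².
V = (8.99×10⁹)(3.45×10⁻⁸)·cos150° / (0.139)² = -1.390×10⁴ V.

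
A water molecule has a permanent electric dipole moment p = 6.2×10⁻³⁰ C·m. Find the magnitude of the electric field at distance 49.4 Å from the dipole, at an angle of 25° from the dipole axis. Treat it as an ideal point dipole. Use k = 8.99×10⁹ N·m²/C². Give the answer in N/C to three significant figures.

E ≈ 8.61×10⁵ N/C

At angle θ the dipole field magnitude is E = (kp/r³)·√(1 + 3cos²θ).
kp/r³ = (8.99×10⁹)(6.20×10⁻³⁰) / (4.94×10⁻⁹)³ = 4.623×10⁵ N/C.
√(1 + 3cos²25°) = √(1 + 3·0.8214) = √3.4642 ≈ 1.8612.
E ≈ 4.623×10⁵ × 1.861 = 8.605×10⁵ N/C.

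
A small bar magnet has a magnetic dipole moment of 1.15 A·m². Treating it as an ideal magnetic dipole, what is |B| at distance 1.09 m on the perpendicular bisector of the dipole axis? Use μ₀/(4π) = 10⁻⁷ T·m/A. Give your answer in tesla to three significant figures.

B ≈ 8.88×10⁻⁸ T

In the equatorial plane B = (μ₀/4π)·m/r³ (half the axial value).
B = (10⁻⁷)·(1.15) / (1.09)³ = 8.880×10⁻⁸ T.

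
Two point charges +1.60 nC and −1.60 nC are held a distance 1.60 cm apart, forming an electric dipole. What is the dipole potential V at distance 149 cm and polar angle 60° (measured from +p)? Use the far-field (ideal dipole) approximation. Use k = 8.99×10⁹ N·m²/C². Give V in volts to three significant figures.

Dipole moment p = qd = (1.60×10⁻⁹ C)(0.0160 m) = 2.56×10⁻¹¹ C·m.
The dipole potential is V = kp cosθ / r².
V = (8.99×10⁹)(2.56×10⁻¹¹)·cos60° / (1.49)² = 0.05183 V.

V ≈ 0.0518 V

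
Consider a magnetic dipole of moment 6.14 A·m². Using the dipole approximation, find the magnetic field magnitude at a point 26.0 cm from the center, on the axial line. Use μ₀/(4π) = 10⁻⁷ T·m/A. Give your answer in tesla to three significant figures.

B ≈ 6.99×10⁻⁵ T

On axis B = (μ₀/4π)·2m/r³.
B = 2·(10⁻⁷)·(6.14) / (0.260)³ = 6.987×10⁻⁵ T.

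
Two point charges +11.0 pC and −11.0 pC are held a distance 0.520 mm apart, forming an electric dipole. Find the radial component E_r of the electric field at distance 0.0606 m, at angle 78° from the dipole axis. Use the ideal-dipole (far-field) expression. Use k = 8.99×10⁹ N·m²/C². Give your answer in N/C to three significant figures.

E_r ≈ 0.0961 N/C

Dipole moment p = qd = (1.10×10⁻¹¹ C)(5.20×10⁻⁴ m) = 5.72×10⁻¹⁵ C·m.
For a dipole, E_r = (2kp cosθ)/r³.
kp/r³ = (8.99×10⁹)(5.72×10⁻¹⁵)/(0.0606)³ = 0.2311 N/C.
E_r = 2·0.2311·cos78° = 0.09608 N/C.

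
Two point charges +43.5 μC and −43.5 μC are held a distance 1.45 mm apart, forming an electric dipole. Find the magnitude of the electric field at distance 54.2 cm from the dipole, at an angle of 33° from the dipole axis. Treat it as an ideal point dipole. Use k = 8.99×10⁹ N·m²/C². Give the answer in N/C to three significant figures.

Dipole moment p = qd = (4.35×10⁻⁵ C)(0.00145 m) = 6.308×10⁻⁸ C·m.
At angle θ the dipole field magnitude is E = (kp/r³)·√(1 + 3cos²θ).
kp/r³ = (8.99×10⁹)(6.308×10⁻⁸) / (0.542)³ = 3562 N/C.
√(1 + 3cos²33°) = √(1 + 3·0.7034) = √3.1101 ≈ 1.7635.
E ≈ 3562 × 1.764 = 6281 N/C.

E ≈ 6280 N/C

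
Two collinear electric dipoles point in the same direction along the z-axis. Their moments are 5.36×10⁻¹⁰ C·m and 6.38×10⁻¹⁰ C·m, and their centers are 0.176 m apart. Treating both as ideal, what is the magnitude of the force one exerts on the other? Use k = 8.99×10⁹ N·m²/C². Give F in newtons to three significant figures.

On-axis field of dipole 1 at distance r: E = 2kp₁/r³. Force on dipole 2 is F = p₂·dE/dr (gradient along axis).
dE/dr = −6kp₁/r⁴, so |F| = 6kp₁p₂/r⁴ (attractive for aligned moments).
F = 6(8.99×10⁹)(5.36×10⁻¹⁰)(6.38×10⁻¹⁰)/(0.176)⁴ = 1.922×10⁻⁵ N.

F ≈ 1.92×10⁻⁵ N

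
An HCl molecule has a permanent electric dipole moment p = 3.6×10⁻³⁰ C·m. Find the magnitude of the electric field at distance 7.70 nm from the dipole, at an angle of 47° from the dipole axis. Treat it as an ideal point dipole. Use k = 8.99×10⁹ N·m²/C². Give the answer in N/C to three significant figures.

At angle θ the dipole field magnitude is E = (kp/r³)·√(1 + 3cos²θ).
kp/r³ = (8.99×10⁹)(3.60×10⁻³⁰) / (7.70×10⁻⁹)³ = 7.089×10⁴ N/C.
√(1 + 3cos²47°) = √(1 + 3·0.4651) = √2.3954 ≈ 1.5477.
E ≈ 7.089×10⁴ × 1.548 = 1.097×10⁵ N/C.

E ≈ 1.10×10⁵ N/C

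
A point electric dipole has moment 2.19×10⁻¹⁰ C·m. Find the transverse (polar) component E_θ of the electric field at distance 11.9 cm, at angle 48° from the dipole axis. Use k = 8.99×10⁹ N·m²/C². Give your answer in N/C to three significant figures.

E_θ ≈ 868 N/C

For a dipole, E_θ = (kp sinθ)/r³.
kp/r³ = (8.99×10⁹)(2.19×10⁻¹⁰)/(0.119)³ = 1168 N/C.
E_θ = 1168·sin48° = 868.2 N/C.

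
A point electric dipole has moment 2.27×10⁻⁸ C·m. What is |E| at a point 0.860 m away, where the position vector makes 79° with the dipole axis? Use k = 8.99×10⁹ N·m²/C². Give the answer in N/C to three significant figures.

E ≈ 338 N/C

At angle θ the dipole field magnitude is E = (kp/r³)·√(1 + 3cos²θ).
kp/r³ = (8.99×10⁹)(2.27×10⁻⁸) / (0.860)³ = 320.8 N/C.
√(1 + 3cos²79°) = √(1 + 3·0.0364) = √1.1092 ≈ 1.0532.
E ≈ 320.8 × 1.053 = 337.9 N/C.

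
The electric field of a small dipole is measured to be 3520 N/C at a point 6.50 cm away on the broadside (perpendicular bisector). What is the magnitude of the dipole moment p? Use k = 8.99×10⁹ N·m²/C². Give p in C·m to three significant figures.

p ≈ 1.08×10⁻¹⁰ C·m

In the equatorial plane E = kp/r³, so p = Er³/(k).
p = (3520)·(0.0650)³ / (8.99×10⁹) = 1.075×10⁻¹⁰ C·m.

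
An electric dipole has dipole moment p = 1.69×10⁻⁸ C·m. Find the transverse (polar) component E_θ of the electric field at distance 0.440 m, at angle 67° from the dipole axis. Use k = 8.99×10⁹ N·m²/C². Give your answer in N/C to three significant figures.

E_θ ≈ 1640 N/C

For a dipole, E_θ = (kp sinθ)/r³.
kp/r³ = (8.99×10⁹)(1.69×10⁻⁸)/(0.440)³ = 1784 N/C.
E_θ = 1784·sin67° = 1642 N/C.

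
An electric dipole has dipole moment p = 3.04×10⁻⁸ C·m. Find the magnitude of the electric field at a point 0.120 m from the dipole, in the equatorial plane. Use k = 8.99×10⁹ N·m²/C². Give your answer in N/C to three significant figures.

E ≈ 1.58×10⁵ N/C

In the equatorial plane E = kp/r³.
E = (8.99×10⁹)(3.04×10⁻⁸) / (0.120)³ = 1.582×10⁵ N/C.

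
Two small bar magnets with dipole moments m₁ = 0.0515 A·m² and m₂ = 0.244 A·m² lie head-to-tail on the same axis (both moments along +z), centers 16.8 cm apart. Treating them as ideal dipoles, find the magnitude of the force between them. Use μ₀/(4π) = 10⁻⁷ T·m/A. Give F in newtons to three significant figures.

F ≈ 9.46×10⁻⁶ N

On-axis B of dipole 1: B = (μ₀/4π)·2m₁/r³. Force on dipole 2: F = m₂·dB/dr.
dB/dr = −(μ₀/4π)·6m₁/r⁴, so |F| = (μ₀/4π)·6m₁m₂/r⁴.
F = 6(10⁻⁷)(0.0515)(0.244)/(0.168)⁴ = 9.465×10⁻⁶ N.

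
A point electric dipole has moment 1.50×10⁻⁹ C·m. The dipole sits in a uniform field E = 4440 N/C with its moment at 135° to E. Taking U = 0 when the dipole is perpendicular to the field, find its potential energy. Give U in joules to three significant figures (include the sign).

U ≈ 4.71×10⁻⁶ J

U = −p·E = −pE cosθ.
U = −(1.50×10⁻⁹)(4440)·cos135° = 4.709×10⁻⁶ J.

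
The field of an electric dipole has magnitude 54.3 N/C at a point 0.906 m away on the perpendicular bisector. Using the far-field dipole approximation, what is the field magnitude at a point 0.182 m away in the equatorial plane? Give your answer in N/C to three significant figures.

E ≈ 6700 N/C

Dipole fields scale as 1/r³ in the far field; the geometry is the same at both points.
E₂ = E₁ · (r₁/r₂)³ = 54.3 · (0.906/0.182)³.
(r₁/r₂)³ = (4.978)³ = 123.4.
E₂ ≈ 6698 N/C.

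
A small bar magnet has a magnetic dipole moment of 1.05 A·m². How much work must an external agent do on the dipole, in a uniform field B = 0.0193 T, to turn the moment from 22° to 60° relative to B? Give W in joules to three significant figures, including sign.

W ≈ 0.00866 J

W_ext = ΔU = −mB cosθ₂ + mB cosθ₁ = mB(cosθ₁ − cosθ₂).
W = (1.05)(0.0193)·(cos22° − cos60°) = (0.02027)·(+0.4272) = 0.008657 J.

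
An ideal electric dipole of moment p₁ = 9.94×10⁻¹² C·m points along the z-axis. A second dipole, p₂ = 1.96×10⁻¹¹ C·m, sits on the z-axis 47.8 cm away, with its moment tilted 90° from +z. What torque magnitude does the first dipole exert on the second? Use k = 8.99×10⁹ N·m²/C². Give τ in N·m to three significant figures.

The second dipole sits on the axis of the first, so the field there is axial: E₁ = 2kp₁/r³ along +z.
E₁ = 2(8.99×10⁹)(9.94×10⁻¹²)/(0.478)³ = 1.636 N/C.
Torque on the second dipole: τ = p₂ E₁ sinθ.
τ = (1.96×10⁻¹¹)(1.636)·sin90° = 3.207×10⁻¹¹ N·m.

τ ≈ 3.21×10⁻¹¹ N·m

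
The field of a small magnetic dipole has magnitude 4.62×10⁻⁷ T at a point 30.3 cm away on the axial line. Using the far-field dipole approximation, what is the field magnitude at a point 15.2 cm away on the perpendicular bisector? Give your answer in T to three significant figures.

Dipole fields scale as 1/r³ in the far field.
The axial field is twice the equatorial field at the same r, so the geometry factor is 1/2.
B₂ = B₁ · (1/2) · (r₁/r₂)³ = 4.62×10⁻⁷ · 0.5 · (30.3/15.2)³.
(r₁/r₂)³ = (1.993)³ = 7.921.
B₂ ≈ 1.830×10⁻⁶ T.

B ≈ 1.83×10⁻⁶ T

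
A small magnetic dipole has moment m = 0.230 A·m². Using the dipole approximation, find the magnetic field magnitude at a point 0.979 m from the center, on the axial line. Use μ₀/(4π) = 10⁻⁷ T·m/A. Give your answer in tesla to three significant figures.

B ≈ 4.90×10⁻⁸ T

On axis B = (μ₀/4π)·2m/r³.
B = 2·(10⁻⁷)·(0.230) / (0.979)³ = 4.902×10⁻⁸ T.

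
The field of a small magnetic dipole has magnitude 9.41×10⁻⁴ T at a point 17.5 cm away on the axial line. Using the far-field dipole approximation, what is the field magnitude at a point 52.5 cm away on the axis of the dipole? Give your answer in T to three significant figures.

B ≈ 3.49×10⁻⁵ T

Dipole fields scale as 1/r³ in the far field; the geometry is the same at both points.
B₂ = B₁ · (r₁/r₂)³ = 9.41×10⁻⁴ · (17.5/52.5)³.
(r₁/r₂)³ = (0.3333)³ = 0.03704.
B₂ ≈ 3.485×10⁻⁵ T.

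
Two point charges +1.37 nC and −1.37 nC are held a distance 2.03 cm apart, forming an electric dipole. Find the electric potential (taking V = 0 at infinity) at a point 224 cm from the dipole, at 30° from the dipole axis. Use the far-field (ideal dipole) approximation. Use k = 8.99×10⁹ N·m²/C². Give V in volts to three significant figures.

Dipole moment p = qd = (1.37×10⁻⁹ C)(0.0203 m) = 2.781×10⁻¹¹ C·m.
The dipole potential is V = kp cosθ / r².
V = (8.99×10⁹)(2.781×10⁻¹¹)·cos30° / (2.24)² = 0.04315 V.

V ≈ 0.0432 V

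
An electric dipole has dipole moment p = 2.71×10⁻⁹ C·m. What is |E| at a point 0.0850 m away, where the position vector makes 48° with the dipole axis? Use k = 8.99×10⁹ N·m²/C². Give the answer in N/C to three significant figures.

E ≈ 6.07×10⁴ N/C

At angle θ the dipole field magnitude is E = (kp/r³)·√(1 + 3cos²θ).
kp/r³ = (8.99×10⁹)(2.71×10⁻⁹) / (0.0850)³ = 3.967×10⁴ N/C.
√(1 + 3cos²48°) = √(1 + 3·0.4477) = √2.3432 ≈ 1.5308.
E ≈ 3.967×10⁴ × 1.531 = 6.073×10⁴ N/C.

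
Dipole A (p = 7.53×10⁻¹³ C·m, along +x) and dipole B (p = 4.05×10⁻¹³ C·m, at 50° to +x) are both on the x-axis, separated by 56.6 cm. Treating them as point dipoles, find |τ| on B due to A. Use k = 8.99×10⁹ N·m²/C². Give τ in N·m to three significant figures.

τ ≈ 2.32×10⁻¹⁴ N·m

The second dipole sits on the axis of the first, so the field there is axial: E₁ = 2kp₁/r³ along +x.
E₁ = 2(8.99×10⁹)(7.53×10⁻¹³)/(0.566)³ = 0.07467 N/C.
Torque on the second dipole: τ = p₂ E₁ sinθ.
τ = (4.05×10⁻¹³)(0.07467)·sin50° = 2.317×10⁻¹⁴ N·m.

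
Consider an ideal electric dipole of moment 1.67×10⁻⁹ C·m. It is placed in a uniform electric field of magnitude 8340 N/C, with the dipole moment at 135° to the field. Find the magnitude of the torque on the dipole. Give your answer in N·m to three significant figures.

τ ≈ 9.85×10⁻⁶ N·m

Torque on an electric dipole: τ = pE sinθ.
τ = (1.67×10⁻⁹)(8340)·sin135° = 9.848×10⁻⁶ N·m.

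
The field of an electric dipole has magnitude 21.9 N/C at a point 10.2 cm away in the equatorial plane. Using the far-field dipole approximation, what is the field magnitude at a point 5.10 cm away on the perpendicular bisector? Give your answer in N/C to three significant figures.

E ≈ 175 N/C

Dipole fields scale as 1/r³ in the far field; the geometry is the same at both points.
E₂ = E₁ · (r₁/r₂)³ = 21.9 · (10.2/5.10)³.
(r₁/r₂)³ = (2)³ = 8.
E₂ ≈ 175.2 N/C.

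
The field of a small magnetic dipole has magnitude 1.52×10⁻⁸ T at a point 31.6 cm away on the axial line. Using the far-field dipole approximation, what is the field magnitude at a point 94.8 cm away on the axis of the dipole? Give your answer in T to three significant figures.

Dipole fields scale as 1/r³ in the far field; the geometry is the same at both points.
B₂ = B₁ · (r₁/r₂)³ = 1.52×10⁻⁸ · (31.6/94.8)³.
(r₁/r₂)³ = (0.3333)³ = 0.03704.
B₂ ≈ 5.630×10⁻¹⁰ T.

B ≈ 5.63×10⁻¹⁰ T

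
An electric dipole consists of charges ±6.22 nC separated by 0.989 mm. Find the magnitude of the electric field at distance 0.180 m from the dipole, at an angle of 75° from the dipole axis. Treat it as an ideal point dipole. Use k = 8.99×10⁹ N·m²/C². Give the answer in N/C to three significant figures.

E ≈ 10.4 N/C

Dipole moment p = qd = (6.22×10⁻⁹ C)(9.89×10⁻⁴ m) = 6.152×10⁻¹² C·m.
At angle θ the dipole field magnitude is E = (kp/r³)·√(1 + 3cos²θ).
kp/r³ = (8.99×10⁹)(6.152×10⁻¹²) / (0.180)³ = 9.483 N/C.
√(1 + 3cos²75°) = √(1 + 3·0.0670) = √1.2010 ≈ 1.0959.
E ≈ 9.483 × 1.096 = 10.39 N/C.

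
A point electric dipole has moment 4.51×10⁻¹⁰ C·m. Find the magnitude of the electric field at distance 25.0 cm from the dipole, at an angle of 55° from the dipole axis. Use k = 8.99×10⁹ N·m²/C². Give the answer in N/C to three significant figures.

E ≈ 366 N/C

At angle θ the dipole field magnitude is E = (kp/r³)·√(1 + 3cos²θ).
kp/r³ = (8.99×10⁹)(4.51×10⁻¹⁰) / (0.250)³ = 259.5 N/C.
√(1 + 3cos²55°) = √(1 + 3·0.3290) = √1.9870 ≈ 1.4096.
E ≈ 259.5 × 1.410 = 365.8 N/C.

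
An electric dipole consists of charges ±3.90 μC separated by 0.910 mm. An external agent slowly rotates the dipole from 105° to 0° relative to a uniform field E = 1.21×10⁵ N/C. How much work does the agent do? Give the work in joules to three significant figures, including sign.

Dipole moment p = qd = (3.90×10⁻⁶ C)(9.10×10⁻⁴ m) = 3.549×10⁻⁹ C·m.
W_ext = ΔU = U(θ₂) − U(θ₁) = −pE cosθ₂ − (−pE cosθ₁) = pE(cosθ₁ − cosθ₂).
W = (3.549×10⁻⁹)(1.21×10⁵)·(cos105° − cos0°) = (4.294×10⁻⁴)·(-1.2588) = -5.406×10⁻⁴ J.

W ≈ -5.41×10⁻⁴ J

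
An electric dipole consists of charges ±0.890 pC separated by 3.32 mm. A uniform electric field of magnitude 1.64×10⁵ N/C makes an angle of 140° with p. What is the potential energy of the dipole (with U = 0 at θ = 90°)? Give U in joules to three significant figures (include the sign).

U ≈ 3.71×10⁻¹⁰ J

Dipole moment p = qd = (8.90×10⁻¹³ C)(0.00332 m) = 2.955×10⁻¹⁵ C·m.
U = −p·E = −pE cosθ.
U = −(2.955×10⁻¹⁵)(1.64×10⁵)·cos140° = 3.712×10⁻¹⁰ J.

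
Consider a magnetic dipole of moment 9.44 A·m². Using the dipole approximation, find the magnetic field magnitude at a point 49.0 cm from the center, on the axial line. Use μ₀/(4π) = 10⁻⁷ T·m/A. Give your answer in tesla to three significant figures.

On axis B = (μ₀/4π)·2m/r³.
B = 2·(10⁻⁷)·(9.44) / (0.490)³ = 1.605×10⁻⁵ T.

B ≈ 1.60×10⁻⁵ T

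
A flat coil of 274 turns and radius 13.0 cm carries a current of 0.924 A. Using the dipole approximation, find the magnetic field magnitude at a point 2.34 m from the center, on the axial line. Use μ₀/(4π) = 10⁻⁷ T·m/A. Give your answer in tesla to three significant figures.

B ≈ 2.10×10⁻⁷ T

m = NIA = NIπa² = 274·(0.924)·π·(0.130)² = 13.44 A·m².
On axis B = (μ₀/4π)·2m/r³.
B = 2·(10⁻⁷)·(13.44) / (2.34)³ = 2.098×10⁻⁷ T.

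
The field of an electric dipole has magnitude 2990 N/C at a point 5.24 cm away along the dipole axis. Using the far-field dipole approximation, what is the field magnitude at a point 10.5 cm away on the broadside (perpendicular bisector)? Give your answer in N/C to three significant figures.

Dipole fields scale as 1/r³ in the far field.
The axial field is twice the equatorial field at the same r, so the geometry factor is 1/2.
E₂ = E₁ · (1/2) · (r₁/r₂)³ = 2990 · 0.5 · (5.24/10.5)³.
(r₁/r₂)³ = (0.499)³ = 0.1243.
E₂ ≈ 185.8 N/C.

E ≈ 186 N/C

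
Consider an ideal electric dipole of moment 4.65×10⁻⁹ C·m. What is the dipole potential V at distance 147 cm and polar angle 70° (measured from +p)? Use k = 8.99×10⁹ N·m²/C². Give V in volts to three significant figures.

V ≈ 6.62 V

The dipole potential is V = kp cosθ / r².
V = (8.99×10⁹)(4.65×10⁻⁹)·cos70° / (1.47)² = 6.617 V.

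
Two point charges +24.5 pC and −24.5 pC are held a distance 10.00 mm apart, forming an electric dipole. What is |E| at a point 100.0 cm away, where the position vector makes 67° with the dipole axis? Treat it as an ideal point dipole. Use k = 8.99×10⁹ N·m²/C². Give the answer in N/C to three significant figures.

E ≈ 0.00266 N/C

Dipole moment p = qd = (2.45×10⁻¹¹ C)(0.0100 m) = 2.45×10⁻¹³ C·m.
At angle θ the dipole field magnitude is E = (kp/r³)·√(1 + 3cos²θ).
kp/r³ = (8.99×10⁹)(2.45×10⁻¹³) / (1.00)³ = 0.002203 N/C.
√(1 + 3cos²67°) = √(1 + 3·0.1527) = √1.4580 ≈ 1.2075.
E ≈ 0.002203 × 1.207 = 0.002660 N/C.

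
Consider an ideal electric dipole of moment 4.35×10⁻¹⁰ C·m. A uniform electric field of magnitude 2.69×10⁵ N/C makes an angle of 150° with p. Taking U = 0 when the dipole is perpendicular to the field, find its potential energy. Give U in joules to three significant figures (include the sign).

U ≈ 1.01×10⁻⁴ J

U = −p·E = −pE cosθ.
U = −(4.35×10⁻¹⁰)(2.69×10⁵)·cos150° = 1.013×10⁻⁴ J.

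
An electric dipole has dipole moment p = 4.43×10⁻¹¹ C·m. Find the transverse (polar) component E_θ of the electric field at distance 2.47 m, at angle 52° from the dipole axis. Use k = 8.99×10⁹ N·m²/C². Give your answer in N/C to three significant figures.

E_θ ≈ 0.0208 N/C

For a dipole, E_θ = (kp sinθ)/r³.
kp/r³ = (8.99×10⁹)(4.43×10⁻¹¹)/(2.47)³ = 0.02643 N/C.
E_θ = 0.02643·sin52° = 0.02083 N/C.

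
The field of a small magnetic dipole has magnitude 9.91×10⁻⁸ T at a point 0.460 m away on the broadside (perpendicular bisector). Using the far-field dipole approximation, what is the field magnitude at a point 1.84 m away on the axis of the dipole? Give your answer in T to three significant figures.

Dipole fields scale as 1/r³ in the far field.
The axial field is twice the equatorial field at the same r, so the geometry factor is 2/1.
B₂ = B₁ · (2/1) · (r₁/r₂)³ = 9.91×10⁻⁸ · 2 · (0.460/1.84)³.
(r₁/r₂)³ = (0.25)³ = 0.01562.
B₂ ≈ 3.097×10⁻⁹ T.

B ≈ 3.10×10⁻⁹ T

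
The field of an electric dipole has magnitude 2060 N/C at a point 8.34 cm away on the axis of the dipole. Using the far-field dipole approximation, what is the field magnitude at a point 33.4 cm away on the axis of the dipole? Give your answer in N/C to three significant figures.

Dipole fields scale as 1/r³ in the far field; the geometry is the same at both points.
E₂ = E₁ · (r₁/r₂)³ = 2060 · (8.34/33.4)³.
(r₁/r₂)³ = (0.2497)³ = 0.01557.
E₂ ≈ 32.07 N/C.

E ≈ 32.1 N/C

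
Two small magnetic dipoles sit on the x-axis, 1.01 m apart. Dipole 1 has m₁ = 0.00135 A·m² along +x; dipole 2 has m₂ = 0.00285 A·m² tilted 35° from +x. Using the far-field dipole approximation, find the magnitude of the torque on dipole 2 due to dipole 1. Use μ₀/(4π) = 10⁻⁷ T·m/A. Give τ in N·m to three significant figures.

Dipole B is on the axis of dipole A, so B₁ there is axial: B₁ = (μ₀/4π)·2m₁/r³ along +x.
B₁ = 2(10⁻⁷)(0.00135)/(1.01)³ = 2.621×10⁻¹⁰ T.
τ = m₂ B₁ sinθ.
τ = (0.00285)(2.621×10⁻¹⁰)·sin35° = 4.284×10⁻¹³ N·m.

τ ≈ 4.28×10⁻¹³ N·m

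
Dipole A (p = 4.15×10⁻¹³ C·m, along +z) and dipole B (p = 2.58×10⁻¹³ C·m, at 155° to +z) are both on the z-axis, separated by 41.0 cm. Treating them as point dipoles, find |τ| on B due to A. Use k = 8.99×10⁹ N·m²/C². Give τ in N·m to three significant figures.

The second dipole sits on the axis of the first, so the field there is axial: E₁ = 2kp₁/r³ along +z.
E₁ = 2(8.99×10⁹)(4.15×10⁻¹³)/(0.410)³ = 0.1083 N/C.
Torque on the second dipole: τ = p₂ E₁ sinθ.
τ = (2.58×10⁻¹³)(0.1083)·sin155° = 1.180×10⁻¹⁴ N·m.

τ ≈ 1.18×10⁻¹⁴ N·m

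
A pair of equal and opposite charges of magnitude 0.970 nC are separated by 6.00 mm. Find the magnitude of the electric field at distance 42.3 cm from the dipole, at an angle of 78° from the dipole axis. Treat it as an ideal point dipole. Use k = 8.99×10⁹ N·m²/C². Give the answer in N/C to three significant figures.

E ≈ 0.735 N/C

Dipole moment p = qd = (9.70×10⁻¹⁰ C)(0.00600 m) = 5.82×10⁻¹² C·m.
At angle θ the dipole field magnitude is E = (kp/r³)·√(1 + 3cos²θ).
kp/r³ = (8.99×10⁹)(5.82×10⁻¹²) / (0.423)³ = 0.6913 N/C.
√(1 + 3cos²78°) = √(1 + 3·0.0432) = √1.1297 ≈ 1.0629.
E ≈ 0.6913 × 1.063 = 0.7348 N/C.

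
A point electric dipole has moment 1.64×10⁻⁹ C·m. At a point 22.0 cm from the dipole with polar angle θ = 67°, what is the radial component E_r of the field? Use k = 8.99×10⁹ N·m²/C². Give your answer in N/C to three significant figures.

E_r ≈ 1080 N/C

For a dipole, E_r = (2kp cosθ)/r³.
kp/r³ = (8.99×10⁹)(1.64×10⁻⁹)/(0.220)³ = 1385 N/C.
E_r = 2·1385·cos67° = 1082 N/C.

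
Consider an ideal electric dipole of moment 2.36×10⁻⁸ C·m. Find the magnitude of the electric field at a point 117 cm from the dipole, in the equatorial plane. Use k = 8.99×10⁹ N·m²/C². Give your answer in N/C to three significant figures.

E ≈ 132 N/C

In the equatorial plane E = kp/r³.
E = (8.99×10⁹)(2.36×10⁻⁸) / (1.17)³ = 132.5 N/C.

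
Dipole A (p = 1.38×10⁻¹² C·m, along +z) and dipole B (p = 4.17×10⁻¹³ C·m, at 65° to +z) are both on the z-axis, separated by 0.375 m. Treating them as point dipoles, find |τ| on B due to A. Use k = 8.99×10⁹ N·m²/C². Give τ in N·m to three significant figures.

The second dipole sits on the axis of the first, so the field there is axial: E₁ = 2kp₁/r³ along +z.
E₁ = 2(8.99×10⁹)(1.38×10⁻¹²)/(0.375)³ = 0.4705 N/C.
Torque on the second dipole: τ = p₂ E₁ sinθ.
τ = (4.17×10⁻¹³)(0.4705)·sin65° = 1.778×10⁻¹³ N·m.

τ ≈ 1.78×10⁻¹³ N·m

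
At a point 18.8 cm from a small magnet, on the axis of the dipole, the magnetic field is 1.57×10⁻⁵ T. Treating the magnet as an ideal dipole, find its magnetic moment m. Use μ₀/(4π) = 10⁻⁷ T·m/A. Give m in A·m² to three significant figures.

On axis B = (μ₀/4π)·2m/r³, so m = Br³·4π/(μ₀·2).
m = (1.57×10⁻⁵)·(0.188)³ / (2·10⁻⁷) = 0.5216 A·m².

m ≈ 0.522 A·m²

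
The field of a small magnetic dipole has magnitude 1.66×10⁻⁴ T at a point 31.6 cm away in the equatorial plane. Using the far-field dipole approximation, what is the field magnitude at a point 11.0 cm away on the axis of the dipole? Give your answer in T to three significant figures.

Dipole fields scale as 1/r³ in the far field.
The axial field is twice the equatorial field at the same r, so the geometry factor is 2/1.
B₂ = B₁ · (2/1) · (r₁/r₂)³ = 1.66×10⁻⁴ · 2 · (31.6/11.0)³.
(r₁/r₂)³ = (2.873)³ = 23.71.
B₂ ≈ 0.007871 T.

B ≈ 0.00787 T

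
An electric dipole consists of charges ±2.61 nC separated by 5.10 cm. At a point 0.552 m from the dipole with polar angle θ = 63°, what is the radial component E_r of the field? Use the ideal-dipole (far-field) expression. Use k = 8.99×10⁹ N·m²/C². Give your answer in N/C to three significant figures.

Dipole moment p = qd = (2.61×10⁻⁹ C)(0.0510 m) = 1.331×10⁻¹⁰ C·m.
For a dipole, E_r = (2kp cosθ)/r³.
kp/r³ = (8.99×10⁹)(1.331×10⁻¹⁰)/(0.552)³ = 7.114 N/C.
E_r = 2·7.114·cos63° = 6.459 N/C.

E_r ≈ 6.46 N/C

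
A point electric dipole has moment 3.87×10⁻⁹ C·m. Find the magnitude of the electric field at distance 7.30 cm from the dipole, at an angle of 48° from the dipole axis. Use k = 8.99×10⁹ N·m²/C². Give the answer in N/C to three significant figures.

E ≈ 1.37×10⁵ N/C

At angle θ the dipole field magnitude is E = (kp/r³)·√(1 + 3cos²θ).
kp/r³ = (8.99×10⁹)(3.87×10⁻⁹) / (0.0730)³ = 8.943×10⁴ N/C.
√(1 + 3cos²48°) = √(1 + 3·0.4477) = √2.3432 ≈ 1.5308.
E ≈ 8.943×10⁴ × 1.531 = 1.369×10⁵ N/C.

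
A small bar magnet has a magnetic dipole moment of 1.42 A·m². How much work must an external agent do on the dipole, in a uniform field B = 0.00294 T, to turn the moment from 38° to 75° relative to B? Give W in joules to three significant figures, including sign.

W ≈ 0.00221 J

W_ext = ΔU = −mB cosθ₂ + mB cosθ₁ = mB(cosθ₁ − cosθ₂).
W = (1.42)(0.00294)·(cos38° − cos75°) = (0.004175)·(+0.5292) = 0.002209 J.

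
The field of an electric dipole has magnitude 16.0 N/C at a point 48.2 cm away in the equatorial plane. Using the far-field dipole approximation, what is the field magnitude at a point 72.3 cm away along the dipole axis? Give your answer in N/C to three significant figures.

Dipole fields scale as 1/r³ in the far field.
The axial field is twice the equatorial field at the same r, so the geometry factor is 2/1.
E₂ = E₁ · (2/1) · (r₁/r₂)³ = 16.0 · 2 · (48.2/72.3)³.
(r₁/r₂)³ = (0.6667)³ = 0.2963.
E₂ ≈ 9.481 N/C.

E ≈ 9.48 N/C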